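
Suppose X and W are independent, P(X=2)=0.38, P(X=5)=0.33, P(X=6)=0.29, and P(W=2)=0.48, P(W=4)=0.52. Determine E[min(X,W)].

2.6448

E[min(X,W)] = Σ_x Σ_w min(x,w) · P(X=x)P(W=w)
 = 2·0.1824 + 2·0.1976 + 2·0.1584 + 4·0.1716 + 2·0.1392 + 4·0.1508
 = 0.3648 + 0.3952 + 0.3168 + 0.6864 + 0.2784 + 0.6032
 = 2.6448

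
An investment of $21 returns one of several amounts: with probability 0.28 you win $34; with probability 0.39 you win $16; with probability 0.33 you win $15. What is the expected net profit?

E[payout] = 34·0.28 + 16·0.39 + 15·0.33
 = 9.52 + 6.24 + 4.95
 = 20.71
Net = 20.71 - 21 = -0.29

-0.29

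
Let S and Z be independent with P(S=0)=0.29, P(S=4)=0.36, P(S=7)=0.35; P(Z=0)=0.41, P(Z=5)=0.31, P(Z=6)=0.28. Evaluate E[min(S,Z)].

E[min(S,Z)] = Σ_s Σ_z min(s,z) · P(S=s)P(Z=z)
 = 0·0.1189 + 0·0.0899 + 0·0.0812 + 0·0.1476 + 4·0.1116 + 4·0.1008 + 0·0.1435 + 5·0.1085 + 6·0.098
 = 0 + 0 + 0 + 0 + 0.4464 + 0.4032 + 0 + 0.5425 + 0.588
 = 1.9801

1.9801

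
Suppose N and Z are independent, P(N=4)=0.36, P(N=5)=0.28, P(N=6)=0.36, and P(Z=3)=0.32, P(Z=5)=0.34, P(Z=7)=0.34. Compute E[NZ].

E[NZ] = Σ_n Σ_z nz · P(N=n)P(Z=z)
 = 12·0.1152 + 20·0.1224 + 28·0.1224 + 15·0.0896 + 25·0.0952 + 35·0.0952 + 18·0.1152 + 30·0.1224 + 42·0.1224
 = 1.3824 + 2.448 + 3.4272 + 1.344 + 2.38 + 3.332 + 2.0736 + 3.672 + 5.1408
 = 25.2

25.2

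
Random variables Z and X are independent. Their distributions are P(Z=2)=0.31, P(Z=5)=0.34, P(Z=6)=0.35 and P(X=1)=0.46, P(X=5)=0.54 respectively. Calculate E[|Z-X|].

E[|Z-X|] = Σ_z Σ_x |z-x| · P(Z=z)P(X=x)
 = 1·0.1426 + 3·0.1674 + 4·0.1564 + 0·0.1836 + 5·0.161 + 1·0.189
 = 0.1426 + 0.5022 + 0.6256 + 0 + 0.805 + 0.189
 = 2.2644

2.2644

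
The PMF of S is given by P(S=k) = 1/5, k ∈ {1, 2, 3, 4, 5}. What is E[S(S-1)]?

8

E[S(S-1)] = Σ s(s-1)·P(S=s)
 = 0·1/5 + 2·1/5 + 6·1/5 + 12·1/5 + 20·1/5
 = 0 + 2/5 + 6/5 + 12/5 + 4
 = 8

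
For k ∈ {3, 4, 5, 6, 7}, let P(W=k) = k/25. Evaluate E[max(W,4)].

5.52

E[max(W,4)] = Σ max(w,4)·P(W=w)
 = 4·3/25 + 4·4/25 + 5·1/5 + 6·6/25 + 7·7/25
 = 12/25 + 16/25 + 1 + 36/25 + 49/25
 = 138/25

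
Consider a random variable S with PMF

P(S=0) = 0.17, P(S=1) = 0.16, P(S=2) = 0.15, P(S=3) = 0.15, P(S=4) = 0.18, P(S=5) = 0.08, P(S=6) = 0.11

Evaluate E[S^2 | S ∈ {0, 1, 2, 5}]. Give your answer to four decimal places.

4.9286

P(S ∈ {0, 1, 2, 5}) = 0.17 + 0.16 + 0.15 + 0.08 = 0.56.
E[S^2 | S ∈ {0, 1, 2, 5}] = [0·0.17 + 1·0.16 + 4·0.15 + 25·0.08] / 0.56
 = 2.76 / 0.56
 = 69/14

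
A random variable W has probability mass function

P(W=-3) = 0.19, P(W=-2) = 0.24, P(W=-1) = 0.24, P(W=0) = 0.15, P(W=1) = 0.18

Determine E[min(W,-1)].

-1.62

E[min(W,-1)] = Σ min(w,-1)·P(W=w)
 = (-3)·0.19 + (-2)·0.24 + (-1)·0.24 + (-1)·0.15 + (-1)·0.18
 = (-0.57) + (-0.48) + (-0.24) + (-0.15) + (-0.18)
 = -1.62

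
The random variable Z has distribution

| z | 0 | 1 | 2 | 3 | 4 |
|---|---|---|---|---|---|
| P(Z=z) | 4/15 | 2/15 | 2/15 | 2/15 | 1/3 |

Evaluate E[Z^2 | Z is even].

P(Z is even) = 4/15 + 2/15 + 1/3 = 11/15.
E[Z^2 | Z is even] = [0·4/15 + 4·2/15 + 16·1/3] / (11/15)
 = 88/15 / (11/15)
 = 8

8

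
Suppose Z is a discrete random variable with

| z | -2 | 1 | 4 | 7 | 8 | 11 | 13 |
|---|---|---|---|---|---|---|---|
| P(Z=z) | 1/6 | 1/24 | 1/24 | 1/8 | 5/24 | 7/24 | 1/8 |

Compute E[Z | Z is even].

P(Z is even) = 1/6 + 1/24 + 5/24 = 5/12.
E[Z | Z is even] = [(-2)·1/6 + 4·1/24 + 8·5/24] / (5/12)
 = 3/2 / (5/12)
 = 18/5

3.6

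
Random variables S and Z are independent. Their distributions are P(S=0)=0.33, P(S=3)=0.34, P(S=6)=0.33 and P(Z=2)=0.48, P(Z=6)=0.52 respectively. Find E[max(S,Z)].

4.8768

E[max(S,Z)] = Σ_s Σ_z max(s,z) · P(S=s)P(Z=z)
 = 2·0.1584 + 6·0.1716 + 3·0.1632 + 6·0.1768 + 6·0.1584 + 6·0.1716
 = 0.3168 + 1.0296 + 0.4896 + 1.0608 + 0.9504 + 1.0296
 = 4.8768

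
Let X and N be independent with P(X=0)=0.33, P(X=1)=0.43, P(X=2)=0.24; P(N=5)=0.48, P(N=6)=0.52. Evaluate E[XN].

5.0232

E[XN] = Σ_x Σ_n xn · P(X=x)P(N=n)
 = 0·0.1584 + 0·0.1716 + 5·0.2064 + 6·0.2236 + 10·0.1152 + 12·0.1248
 = 0 + 0 + 1.032 + 1.3416 + 1.152 + 1.4976
 = 5.0232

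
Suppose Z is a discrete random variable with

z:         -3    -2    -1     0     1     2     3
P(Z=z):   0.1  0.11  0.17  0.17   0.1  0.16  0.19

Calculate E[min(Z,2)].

0.11

E[min(Z,2)] = Σ min(z,2)·P(Z=z)
 = (-3)·0.1 + (-2)·0.11 + (-1)·0.17 + 0·0.17 + 1·0.1 + 2·0.16 + 2·0.19
 = (-0.3) + (-0.22) + (-0.17) + 0 + 0.1 + 0.32 + 0.38
 = 0.11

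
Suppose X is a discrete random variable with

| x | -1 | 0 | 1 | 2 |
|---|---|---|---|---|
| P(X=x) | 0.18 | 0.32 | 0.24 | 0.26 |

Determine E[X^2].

E[X^2] = Σ x^2·P(X=x)
 = 1·0.18 + 0·0.32 + 1·0.24 + 4·0.26
 = 0.18 + 0 + 0.24 + 1.04
 = 1.46

1.46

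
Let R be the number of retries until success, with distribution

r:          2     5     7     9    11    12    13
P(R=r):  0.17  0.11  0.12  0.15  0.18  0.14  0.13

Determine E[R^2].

85.37

E[R^2] = Σ r^2·P(R=r)
 = 4·0.17 + 25·0.11 + 49·0.12 + 81·0.15 + 121·0.18 + 144·0.14 + 169·0.13
 = 0.68 + 2.75 + 5.88 + 12.15 + 21.78 + 20.16 + 21.97
 = 85.37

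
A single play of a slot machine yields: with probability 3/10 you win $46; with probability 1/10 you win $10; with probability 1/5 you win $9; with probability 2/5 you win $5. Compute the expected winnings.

18.6

E[payout] = 46·3/10 + 10·1/10 + 9·1/5 + 5·2/5
 = 69/5 + 1 + 9/5 + 2
 = 93/5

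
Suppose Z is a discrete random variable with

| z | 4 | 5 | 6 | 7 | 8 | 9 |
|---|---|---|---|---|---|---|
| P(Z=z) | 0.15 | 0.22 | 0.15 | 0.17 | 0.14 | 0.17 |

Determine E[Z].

6.44

E[Z] = Σ z·P(Z=z)
 = 4·0.15 + 5·0.22 + 6·0.15 + 7·0.17 + 8·0.14 + 9·0.17
 = 0.6 + 1.1 + 0.9 + 1.19 + 1.12 + 1.53
 = 6.44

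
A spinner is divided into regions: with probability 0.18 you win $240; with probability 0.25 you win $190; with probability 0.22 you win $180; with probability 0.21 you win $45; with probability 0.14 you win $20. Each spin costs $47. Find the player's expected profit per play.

E[payout] = 240·0.18 + 190·0.25 + 180·0.22 + 45·0.21 + 20·0.14
 = 43.2 + 47.5 + 39.6 + 9.45 + 2.8
 = 142.55
Net = 142.55 - 47 = 95.55

95.55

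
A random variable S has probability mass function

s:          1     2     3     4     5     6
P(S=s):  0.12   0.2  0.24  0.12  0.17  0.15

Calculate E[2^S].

19.92

E[2^S] = Σ 2^s·P(S=s)
 = 2·0.12 + 4·0.2 + 8·0.24 + 16·0.12 + 32·0.17 + 64·0.15
 = 0.24 + 0.8 + 1.92 + 1.92 + 5.44 + 9.6
 = 19.92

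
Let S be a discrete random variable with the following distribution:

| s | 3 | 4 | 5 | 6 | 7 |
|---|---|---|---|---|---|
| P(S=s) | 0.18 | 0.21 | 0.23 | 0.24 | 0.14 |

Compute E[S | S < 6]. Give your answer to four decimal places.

4.0806

P(S < 6) = 0.18 + 0.21 + 0.23 = 0.62.
E[S | S < 6] = [3·0.18 + 4·0.21 + 5·0.23] / 0.62
 = 2.53 / 0.62
 = 253/62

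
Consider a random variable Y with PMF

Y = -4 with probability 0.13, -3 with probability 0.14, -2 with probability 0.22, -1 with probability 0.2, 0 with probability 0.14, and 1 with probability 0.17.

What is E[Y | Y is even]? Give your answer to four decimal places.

-1.9592

P(Y is even) = 0.13 + 0.22 + 0.14 = 0.49.
E[Y | Y is even] = [(-4)·0.13 + (-2)·0.22 + 0·0.14] / 0.49
 = -0.96 / 0.49
 = -96/49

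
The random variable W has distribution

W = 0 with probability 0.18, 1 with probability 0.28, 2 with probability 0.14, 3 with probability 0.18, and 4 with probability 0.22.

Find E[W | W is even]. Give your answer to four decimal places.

P(W is even) = 0.18 + 0.14 + 0.22 = 0.54.
E[W | W is even] = [0·0.18 + 2·0.14 + 4·0.22] / 0.54
 = 1.16 / 0.54
 = 58/27

2.1481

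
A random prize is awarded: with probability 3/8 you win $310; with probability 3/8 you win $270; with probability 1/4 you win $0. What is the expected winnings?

E[payout] = 310·3/8 + 270·3/8 + 0·1/4
 = 465/4 + 405/4 + 0
 = 435/2

217.5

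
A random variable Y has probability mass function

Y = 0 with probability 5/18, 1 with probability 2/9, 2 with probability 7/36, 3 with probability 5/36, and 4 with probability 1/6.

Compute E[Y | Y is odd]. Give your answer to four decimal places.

P(Y is odd) = 2/9 + 5/36 = 13/36.
E[Y | Y is odd] = [1·2/9 + 3·5/36] / (13/36)
 = 23/36 / (13/36)
 = 23/13

1.7692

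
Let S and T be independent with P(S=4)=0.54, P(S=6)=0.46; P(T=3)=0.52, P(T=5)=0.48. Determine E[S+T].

E[S+T] = Σ_s Σ_t (s+t) · P(S=s)P(T=t)
 = 7·0.2808 + 9·0.2592 + 9·0.2392 + 11·0.2208
 = 1.9656 + 2.3328 + 2.1528 + 2.4288
 = 8.88

8.88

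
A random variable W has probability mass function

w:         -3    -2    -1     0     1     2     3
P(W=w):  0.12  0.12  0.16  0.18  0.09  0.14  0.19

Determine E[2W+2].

E[2W+2] = Σ (2w+2)·P(W=w)
 = (-4)·0.12 + (-2)·0.12 + 0·0.16 + 2·0.18 + 4·0.09 + 6·0.14 + 8·0.19
 = (-0.48) + (-0.24) + 0 + 0.36 + 0.36 + 0.84 + 1.52
 = 2.36

2.36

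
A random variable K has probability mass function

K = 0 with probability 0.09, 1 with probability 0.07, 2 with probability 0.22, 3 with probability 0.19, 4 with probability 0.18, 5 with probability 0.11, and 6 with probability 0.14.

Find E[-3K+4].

-5.57

E[-3K+4] = Σ (-3k+4)·P(K=k)
 = 4·0.09 + 1·0.07 + (-2)·0.22 + (-5)·0.19 + (-8)·0.18 + (-11)·0.11 + (-14)·0.14
 = 0.36 + 0.07 + (-0.44) + (-0.95) + (-1.44) + (-1.21) + (-1.96)
 = -5.57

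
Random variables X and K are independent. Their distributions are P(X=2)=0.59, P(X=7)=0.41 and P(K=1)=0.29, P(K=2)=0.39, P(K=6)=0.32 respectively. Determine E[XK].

12.1095

E[XK] = Σ_x Σ_k xk · P(X=x)P(K=k)
 = 2·0.1711 + 4·0.2301 + 12·0.1888 + 7·0.1189 + 14·0.1599 + 42·0.1312
 = 0.3422 + 0.9204 + 2.2656 + 0.8323 + 2.2386 + 5.5104
 = 12.1095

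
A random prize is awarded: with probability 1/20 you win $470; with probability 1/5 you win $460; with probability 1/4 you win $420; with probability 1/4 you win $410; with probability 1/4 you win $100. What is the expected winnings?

E[payout] = 470·1/20 + 460·1/5 + 420·1/4 + 410·1/4 + 100·1/4
 = 47/2 + 92 + 105 + 205/2 + 25
 = 348

348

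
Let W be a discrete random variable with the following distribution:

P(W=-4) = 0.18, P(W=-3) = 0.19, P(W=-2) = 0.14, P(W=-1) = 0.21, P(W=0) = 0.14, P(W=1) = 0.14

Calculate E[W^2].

5.5

E[W^2] = Σ w^2·P(W=w)
 = 16·0.18 + 9·0.19 + 4·0.14 + 1·0.21 + 0·0.14 + 1·0.14
 = 2.88 + 1.71 + 0.56 + 0.21 + 0 + 0.14
 = 5.5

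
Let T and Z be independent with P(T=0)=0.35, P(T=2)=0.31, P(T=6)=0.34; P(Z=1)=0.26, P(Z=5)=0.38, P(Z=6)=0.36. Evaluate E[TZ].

11.4912

E[TZ] = Σ_t Σ_z tz · P(T=t)P(Z=z)
 = 0·0.091 + 0·0.133 + 0·0.126 + 2·0.0806 + 10·0.1178 + 12·0.1116 + 6·0.0884 + 30·0.1292 + 36·0.1224
 = 0 + 0 + 0 + 0.1612 + 1.178 + 1.3392 + 0.5304 + 3.876 + 4.4064
 = 11.4912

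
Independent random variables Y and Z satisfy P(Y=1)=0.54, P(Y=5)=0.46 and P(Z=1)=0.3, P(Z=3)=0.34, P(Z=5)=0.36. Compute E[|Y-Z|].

2.0096

E[|Y-Z|] = Σ_y Σ_z |y-z| · P(Y=y)P(Z=z)
 = 0·0.162 + 2·0.1836 + 4·0.1944 + 4·0.138 + 2·0.1564 + 0·0.1656
 = 0 + 0.3672 + 0.7776 + 0.552 + 0.3128 + 0
 = 2.0096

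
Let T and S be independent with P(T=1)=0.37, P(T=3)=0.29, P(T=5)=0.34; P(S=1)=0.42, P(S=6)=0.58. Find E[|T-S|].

E[|T-S|] = Σ_t Σ_s |t-s| · P(T=t)P(S=s)
 = 0·0.1554 + 5·0.2146 + 2·0.1218 + 3·0.1682 + 4·0.1428 + 1·0.1972
 = 0 + 1.073 + 0.2436 + 0.5046 + 0.5712 + 0.1972
 = 2.5896

2.5896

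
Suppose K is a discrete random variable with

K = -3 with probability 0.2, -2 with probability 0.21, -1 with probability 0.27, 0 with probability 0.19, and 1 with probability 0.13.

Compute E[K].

-1.16

E[K] = Σ k·P(K=k)
 = (-3)·0.2 + (-2)·0.21 + (-1)·0.27 + 0·0.19 + 1·0.13
 = (-0.6) + (-0.42) + (-0.27) + 0 + 0.13
 = -1.16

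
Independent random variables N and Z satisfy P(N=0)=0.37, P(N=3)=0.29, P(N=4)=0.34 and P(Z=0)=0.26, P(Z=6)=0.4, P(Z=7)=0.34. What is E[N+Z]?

E[N+Z] = Σ_n Σ_z (n+z) · P(N=n)P(Z=z)
 = 0·0.0962 + 6·0.148 + 7·0.1258 + 3·0.0754 + 9·0.116 + 10·0.0986 + 4·0.0884 + 10·0.136 + 11·0.1156
 = 0 + 0.888 + 0.8806 + 0.2262 + 1.044 + 0.986 + 0.3536 + 1.36 + 1.2716
 = 7.01

7.01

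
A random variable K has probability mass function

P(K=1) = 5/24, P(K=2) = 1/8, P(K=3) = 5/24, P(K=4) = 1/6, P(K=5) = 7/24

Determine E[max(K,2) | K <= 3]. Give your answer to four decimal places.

2.3846

P(K <= 3) = 5/24 + 1/8 + 5/24 = 13/24.
E[max(K,2) | K <= 3] = [2·5/24 + 2·1/8 + 3·5/24] / (13/24)
 = 31/24 / (13/24)
 = 31/13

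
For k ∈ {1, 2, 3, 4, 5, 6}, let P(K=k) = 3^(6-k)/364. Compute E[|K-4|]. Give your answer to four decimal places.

E[|K-4|] = Σ |k-4|·P(K=k)
 = 3·243/364 + 2·81/364 + 1·27/364 + 0·9/364 + 1·3/364 + 2·1/364
 = 729/364 + 81/182 + 27/364 + 0 + 3/364 + 1/182
 = 71/28

2.5357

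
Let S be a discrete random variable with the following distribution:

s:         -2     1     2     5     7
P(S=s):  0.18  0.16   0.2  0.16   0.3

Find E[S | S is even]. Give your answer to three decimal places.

P(S is even) = 0.18 + 0.2 = 0.38.
E[S | S is even] = [(-2)·0.18 + 2·0.2] / 0.38
 = 0.04 / 0.38
 = 2/19

0.105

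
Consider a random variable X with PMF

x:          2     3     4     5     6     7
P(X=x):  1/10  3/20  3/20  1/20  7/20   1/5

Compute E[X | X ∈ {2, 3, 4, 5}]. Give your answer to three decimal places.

3.333

P(X ∈ {2, 3, 4, 5}) = 1/10 + 3/20 + 3/20 + 1/20 = 9/20.
E[X | X ∈ {2, 3, 4, 5}] = [2·1/10 + 3·3/20 + 4·3/20 + 5·1/20] / (9/20)
 = 3/2 / (9/20)
 = 10/3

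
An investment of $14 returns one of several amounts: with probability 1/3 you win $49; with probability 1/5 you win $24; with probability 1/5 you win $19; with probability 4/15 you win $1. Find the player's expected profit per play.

11.2

E[payout] = 49·1/3 + 24·1/5 + 19·1/5 + 1·4/15
 = 49/3 + 24/5 + 19/5 + 4/15
 = 126/5
Net = 126/5 - 14 = 56/5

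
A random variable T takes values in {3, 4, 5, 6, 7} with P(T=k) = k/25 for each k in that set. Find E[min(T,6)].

5.12

E[min(T,6)] = Σ min(t,6)·P(T=t)
 = 3·3/25 + 4·4/25 + 5·1/5 + 6·6/25 + 6·7/25
 = 9/25 + 16/25 + 1 + 36/25 + 42/25
 = 128/25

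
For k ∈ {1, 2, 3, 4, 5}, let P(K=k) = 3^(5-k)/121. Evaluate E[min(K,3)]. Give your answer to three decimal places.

E[min(K,3)] = Σ min(k,3)·P(K=k)
 = 1·81/121 + 2·27/121 + 3·9/121 + 3·3/121 + 3·1/121
 = 81/121 + 54/121 + 27/121 + 9/121 + 3/121
 = 174/121

1.438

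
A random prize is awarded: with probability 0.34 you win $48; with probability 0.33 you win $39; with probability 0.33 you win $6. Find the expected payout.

31.17

E[payout] = 48·0.34 + 39·0.33 + 6·0.33
 = 16.32 + 12.87 + 1.98
 = 31.17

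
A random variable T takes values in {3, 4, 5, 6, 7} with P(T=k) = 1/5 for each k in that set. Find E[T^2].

27

E[T^2] = Σ t^2·P(T=t)
 = 9·1/5 + 16·1/5 + 25·1/5 + 36·1/5 + 49·1/5
 = 9/5 + 16/5 + 5 + 36/5 + 49/5
 = 27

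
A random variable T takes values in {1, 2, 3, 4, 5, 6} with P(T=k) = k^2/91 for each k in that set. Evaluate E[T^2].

E[T^2] = Σ t^2·P(T=t)
 = 1·1/91 + 4·4/91 + 9·9/91 + 16·16/91 + 25·25/91 + 36·36/91
 = 1/91 + 16/91 + 81/91 + 256/91 + 625/91 + 1296/91
 = 25

25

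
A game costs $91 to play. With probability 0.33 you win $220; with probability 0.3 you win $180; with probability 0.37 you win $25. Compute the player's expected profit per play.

E[payout] = 220·0.33 + 180·0.3 + 25·0.37
 = 72.6 + 54 + 9.25
 = 135.85
Net = 135.85 - 91 = 44.85

44.85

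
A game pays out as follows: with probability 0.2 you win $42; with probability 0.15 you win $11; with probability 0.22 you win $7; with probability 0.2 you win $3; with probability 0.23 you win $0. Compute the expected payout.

E[payout] = 42·0.2 + 11·0.15 + 7·0.22 + 3·0.2 + 0·0.23
 = 8.4 + 1.65 + 1.54 + 0.6 + 0
 = 12.19

12.19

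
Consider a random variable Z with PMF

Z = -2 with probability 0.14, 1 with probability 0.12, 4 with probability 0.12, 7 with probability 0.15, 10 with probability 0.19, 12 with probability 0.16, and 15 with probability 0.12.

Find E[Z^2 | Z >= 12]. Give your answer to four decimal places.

P(Z >= 12) = 0.16 + 0.12 = 0.28.
E[Z^2 | Z >= 12] = [144·0.16 + 225·0.12] / 0.28
 = 50.04 / 0.28
 = 1251/7

178.7143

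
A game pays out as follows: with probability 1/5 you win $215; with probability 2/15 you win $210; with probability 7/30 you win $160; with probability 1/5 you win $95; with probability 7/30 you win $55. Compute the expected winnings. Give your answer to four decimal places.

140.1667

E[payout] = 215·1/5 + 210·2/15 + 160·7/30 + 95·1/5 + 55·7/30
 = 43 + 28 + 112/3 + 19 + 77/6
 = 841/6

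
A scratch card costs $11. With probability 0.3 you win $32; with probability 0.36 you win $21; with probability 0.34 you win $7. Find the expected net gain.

E[payout] = 32·0.3 + 21·0.36 + 7·0.34
 = 9.6 + 7.56 + 2.38
 = 19.54
Net = 19.54 - 11 = 8.54

8.54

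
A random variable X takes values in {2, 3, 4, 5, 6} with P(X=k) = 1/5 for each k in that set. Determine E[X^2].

E[X^2] = Σ x^2·P(X=x)
 = 4·1/5 + 9·1/5 + 16·1/5 + 25·1/5 + 36·1/5
 = 4/5 + 9/5 + 16/5 + 5 + 36/5
 = 18

18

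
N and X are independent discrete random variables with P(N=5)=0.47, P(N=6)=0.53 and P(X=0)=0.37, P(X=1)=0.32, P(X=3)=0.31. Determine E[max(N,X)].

E[max(N,X)] = Σ_n Σ_x max(n,x) · P(N=n)P(X=x)
 = 5·0.1739 + 5·0.1504 + 5·0.1457 + 6·0.1961 + 6·0.1696 + 6·0.1643
 = 0.8695 + 0.752 + 0.7285 + 1.1766 + 1.0176 + 0.9858
 = 5.53

5.53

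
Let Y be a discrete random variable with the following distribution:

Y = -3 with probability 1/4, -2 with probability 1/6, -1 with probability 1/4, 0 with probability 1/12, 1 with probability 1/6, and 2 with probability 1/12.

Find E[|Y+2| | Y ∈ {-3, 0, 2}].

1.8

P(Y ∈ {-3, 0, 2}) = 1/4 + 1/12 + 1/12 = 5/12.
E[|Y+2| | Y ∈ {-3, 0, 2}] = [1·1/4 + 2·1/12 + 4·1/12] / (5/12)
 = 3/4 / (5/12)
 = 9/5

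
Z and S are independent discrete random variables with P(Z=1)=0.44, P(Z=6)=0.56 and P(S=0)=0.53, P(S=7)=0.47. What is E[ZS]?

E[ZS] = Σ_z Σ_s zs · P(Z=z)P(S=s)
 = 0·0.2332 + 7·0.2068 + 0·0.2968 + 42·0.2632
 = 0 + 1.4476 + 0 + 11.0544
 = 12.502

12.502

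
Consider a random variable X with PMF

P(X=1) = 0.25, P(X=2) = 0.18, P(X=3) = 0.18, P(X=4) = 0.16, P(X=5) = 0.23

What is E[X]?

E[X] = Σ x·P(X=x)
 = 1·0.25 + 2·0.18 + 3·0.18 + 4·0.16 + 5·0.23
 = 0.25 + 0.36 + 0.54 + 0.64 + 1.15
 = 2.94

2.94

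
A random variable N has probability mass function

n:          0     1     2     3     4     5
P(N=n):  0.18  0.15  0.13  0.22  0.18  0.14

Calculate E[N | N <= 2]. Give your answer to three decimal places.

P(N <= 2) = 0.18 + 0.15 + 0.13 = 0.46.
E[N | N <= 2] = [0·0.18 + 1·0.15 + 2·0.13] / 0.46
 = 0.41 / 0.46
 = 41/46

0.891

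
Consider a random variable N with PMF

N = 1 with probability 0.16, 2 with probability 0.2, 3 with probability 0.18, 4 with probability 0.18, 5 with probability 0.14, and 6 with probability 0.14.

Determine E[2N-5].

1.72

E[2N-5] = Σ (2n-5)·P(N=n)
 = (-3)·0.16 + (-1)·0.2 + 1·0.18 + 3·0.18 + 5·0.14 + 7·0.14
 = (-0.48) + (-0.2) + 0.18 + 0.54 + 0.7 + 0.98
 = 1.72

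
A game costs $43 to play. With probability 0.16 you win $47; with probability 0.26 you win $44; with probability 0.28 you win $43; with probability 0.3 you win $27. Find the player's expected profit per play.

-3.9

E[payout] = 47·0.16 + 44·0.26 + 43·0.28 + 27·0.3
 = 7.52 + 11.44 + 12.04 + 8.1
 = 39.1
Net = 39.1 - 43 = -3.9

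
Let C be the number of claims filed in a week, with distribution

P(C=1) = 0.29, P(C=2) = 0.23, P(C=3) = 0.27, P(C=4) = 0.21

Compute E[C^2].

E[C^2] = Σ c^2·P(C=c)
 = 1·0.29 + 4·0.23 + 9·0.27 + 16·0.21
 = 0.29 + 0.92 + 2.43 + 3.36
 = 7

7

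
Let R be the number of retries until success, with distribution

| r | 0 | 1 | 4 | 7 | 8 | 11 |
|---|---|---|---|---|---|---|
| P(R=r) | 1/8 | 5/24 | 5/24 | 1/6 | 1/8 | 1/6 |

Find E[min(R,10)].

4.875

E[min(R,10)] = Σ min(r,10)·P(R=r)
 = 0·1/8 + 1·5/24 + 4·5/24 + 7·1/6 + 8·1/8 + 10·1/6
 = 0 + 5/24 + 5/6 + 7/6 + 1 + 5/3
 = 39/8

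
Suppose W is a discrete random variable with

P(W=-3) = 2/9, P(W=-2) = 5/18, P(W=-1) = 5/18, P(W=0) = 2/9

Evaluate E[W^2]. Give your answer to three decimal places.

3.389

E[W^2] = Σ w^2·P(W=w)
 = 9·2/9 + 4·5/18 + 1·5/18 + 0·2/9
 = 2 + 10/9 + 5/18 + 0
 = 61/18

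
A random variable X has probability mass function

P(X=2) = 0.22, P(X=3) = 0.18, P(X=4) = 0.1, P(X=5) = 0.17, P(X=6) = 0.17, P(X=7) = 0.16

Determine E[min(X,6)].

4.21

E[min(X,6)] = Σ min(x,6)·P(X=x)
 = 2·0.22 + 3·0.18 + 4·0.1 + 5·0.17 + 6·0.17 + 6·0.16
 = 0.44 + 0.54 + 0.4 + 0.85 + 1.02 + 0.96
 = 4.21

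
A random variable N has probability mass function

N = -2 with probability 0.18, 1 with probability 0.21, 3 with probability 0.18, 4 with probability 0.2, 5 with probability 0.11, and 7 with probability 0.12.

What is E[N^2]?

E[N^2] = Σ n^2·P(N=n)
 = 4·0.18 + 1·0.21 + 9·0.18 + 16·0.2 + 25·0.11 + 49·0.12
 = 0.72 + 0.21 + 1.62 + 3.2 + 2.75 + 5.88
 = 14.38

14.38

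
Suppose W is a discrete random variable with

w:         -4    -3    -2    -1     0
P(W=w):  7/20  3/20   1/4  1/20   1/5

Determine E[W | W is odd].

P(W is odd) = 3/20 + 1/20 = 1/5.
E[W | W is odd] = [(-3)·3/20 + (-1)·1/20] / (1/5)
 = -1/2 / (1/5)
 = -5/2

-2.5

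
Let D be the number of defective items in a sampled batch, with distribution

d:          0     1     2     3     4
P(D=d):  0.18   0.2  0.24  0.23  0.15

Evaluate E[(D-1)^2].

E[(D-1)^2] = Σ (d-1)^2·P(D=d)
 = 1·0.18 + 0·0.2 + 1·0.24 + 4·0.23 + 9·0.15
 = 0.18 + 0 + 0.24 + 0.92 + 1.35
 = 2.69

2.69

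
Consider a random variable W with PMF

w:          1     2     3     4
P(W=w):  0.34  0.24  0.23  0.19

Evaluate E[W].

2.27

E[W] = Σ w·P(W=w)
 = 1·0.34 + 2·0.24 + 3·0.23 + 4·0.19
 = 0.34 + 0.48 + 0.69 + 0.76
 = 2.27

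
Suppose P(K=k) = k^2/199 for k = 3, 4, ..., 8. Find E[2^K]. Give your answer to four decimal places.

E[2^K] = Σ 2^k·P(K=k)
 = 8·9/199 + 16·16/199 + 32·25/199 + 64·36/199 + 128·49/199 + 256·64/199
 = 72/199 + 256/199 + 800/199 + 2304/199 + 6272/199 + 16384/199
 = 26088/199

131.0955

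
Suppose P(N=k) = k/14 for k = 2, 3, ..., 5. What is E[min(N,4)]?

3.5

E[min(N,4)] = Σ min(n,4)·P(N=n)
 = 2·1/7 + 3·3/14 + 4·2/7 + 4·5/14
 = 2/7 + 9/14 + 8/7 + 10/7
 = 7/2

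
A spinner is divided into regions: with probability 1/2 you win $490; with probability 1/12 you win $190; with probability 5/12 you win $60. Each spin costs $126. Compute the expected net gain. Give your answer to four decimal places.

159.8333

E[payout] = 490·1/2 + 190·1/12 + 60·5/12
 = 245 + 95/6 + 25
 = 1715/6
Net = 1715/6 - 126 = 959/6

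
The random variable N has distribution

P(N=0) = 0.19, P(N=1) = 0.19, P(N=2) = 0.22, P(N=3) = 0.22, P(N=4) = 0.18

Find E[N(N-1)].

E[N(N-1)] = Σ n(n-1)·P(N=n)
 = 0·0.19 + 0·0.19 + 2·0.22 + 6·0.22 + 12·0.18
 = 0 + 0 + 0.44 + 1.32 + 2.16
 = 3.92

3.92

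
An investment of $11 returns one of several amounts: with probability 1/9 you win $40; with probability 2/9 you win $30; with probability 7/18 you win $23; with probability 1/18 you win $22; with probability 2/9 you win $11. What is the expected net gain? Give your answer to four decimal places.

12.7222

E[payout] = 40·1/9 + 30·2/9 + 23·7/18 + 22·1/18 + 11·2/9
 = 40/9 + 20/3 + 161/18 + 11/9 + 22/9
 = 427/18
Net = 427/18 - 11 = 229/18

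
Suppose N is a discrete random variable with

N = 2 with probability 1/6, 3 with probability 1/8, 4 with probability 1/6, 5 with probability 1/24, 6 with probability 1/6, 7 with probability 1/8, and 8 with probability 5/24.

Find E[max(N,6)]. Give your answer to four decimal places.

6.5417

E[max(N,6)] = Σ max(n,6)·P(N=n)
 = 6·1/6 + 6·1/8 + 6·1/6 + 6·1/24 + 6·1/6 + 7·1/8 + 8·5/24
 = 1 + 3/4 + 1 + 1/4 + 1 + 7/8 + 5/3
 = 157/24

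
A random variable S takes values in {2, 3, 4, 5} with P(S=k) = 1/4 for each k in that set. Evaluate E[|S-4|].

E[|S-4|] = Σ |s-4|·P(S=s)
 = 2·1/4 + 1·1/4 + 0·1/4 + 1·1/4
 = 1/2 + 1/4 + 0 + 1/4
 = 1

1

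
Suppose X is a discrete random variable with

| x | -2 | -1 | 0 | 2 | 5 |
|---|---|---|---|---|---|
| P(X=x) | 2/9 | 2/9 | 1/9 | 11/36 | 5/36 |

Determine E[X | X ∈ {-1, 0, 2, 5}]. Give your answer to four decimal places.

P(X ∈ {-1, 0, 2, 5}) = 2/9 + 1/9 + 11/36 + 5/36 = 7/9.
E[X | X ∈ {-1, 0, 2, 5}] = [(-1)·2/9 + 0·1/9 + 2·11/36 + 5·5/36] / (7/9)
 = 13/12 / (7/9)
 = 39/28

1.3929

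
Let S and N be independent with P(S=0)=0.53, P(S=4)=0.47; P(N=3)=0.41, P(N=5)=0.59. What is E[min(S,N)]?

1.6873

E[min(S,N)] = Σ_s Σ_n min(s,n) · P(S=s)P(N=n)
 = 0·0.2173 + 0·0.3127 + 3·0.1927 + 4·0.2773
 = 0 + 0 + 0.5781 + 1.1092
 = 1.6873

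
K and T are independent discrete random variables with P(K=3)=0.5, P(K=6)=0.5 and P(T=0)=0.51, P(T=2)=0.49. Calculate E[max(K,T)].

E[max(K,T)] = Σ_k Σ_t max(k,t) · P(K=k)P(T=t)
 = 3·0.255 + 3·0.245 + 6·0.255 + 6·0.245
 = 0.765 + 0.735 + 1.53 + 1.47
 = 4.5

4.5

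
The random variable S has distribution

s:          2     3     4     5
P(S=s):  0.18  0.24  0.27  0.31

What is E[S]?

E[S] = Σ s·P(S=s)
 = 2·0.18 + 3·0.24 + 4·0.27 + 5·0.31
 = 0.36 + 0.72 + 1.08 + 1.55
 = 3.71

3.71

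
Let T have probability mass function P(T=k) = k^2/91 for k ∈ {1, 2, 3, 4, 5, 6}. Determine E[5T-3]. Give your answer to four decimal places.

21.2308

E[5T-3] = Σ (5t-3)·P(T=t)
 = 2·1/91 + 7·4/91 + 12·9/91 + 17·16/91 + 22·25/91 + 27·36/91
 = 2/91 + 4/13 + 108/91 + 272/91 + 550/91 + 972/91
 = 276/13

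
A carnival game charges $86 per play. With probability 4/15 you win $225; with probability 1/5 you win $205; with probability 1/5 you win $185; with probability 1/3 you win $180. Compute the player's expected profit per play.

E[payout] = 225·4/15 + 205·1/5 + 185·1/5 + 180·1/3
 = 60 + 41 + 37 + 60
 = 198
Net = 198 - 86 = 112

112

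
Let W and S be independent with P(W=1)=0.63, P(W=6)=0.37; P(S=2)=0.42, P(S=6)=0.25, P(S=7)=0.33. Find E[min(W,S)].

2.2284

E[min(W,S)] = Σ_w Σ_s min(w,s) · P(W=w)P(S=s)
 = 1·0.2646 + 1·0.1575 + 1·0.2079 + 2·0.1554 + 6·0.0925 + 6·0.1221
 = 0.2646 + 0.1575 + 0.2079 + 0.3108 + 0.555 + 0.7326
 = 2.2284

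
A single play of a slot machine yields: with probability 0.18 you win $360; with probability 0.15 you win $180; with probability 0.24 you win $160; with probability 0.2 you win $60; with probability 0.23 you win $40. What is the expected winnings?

E[payout] = 360·0.18 + 180·0.15 + 160·0.24 + 60·0.2 + 40·0.23
 = 64.8 + 27 + 38.4 + 12 + 9.2
 = 151.4

151.4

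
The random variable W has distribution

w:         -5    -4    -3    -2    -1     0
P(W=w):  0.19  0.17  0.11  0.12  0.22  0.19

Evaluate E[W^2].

E[W^2] = Σ w^2·P(W=w)
 = 25·0.19 + 16·0.17 + 9·0.11 + 4·0.12 + 1·0.22 + 0·0.19
 = 4.75 + 2.72 + 0.99 + 0.48 + 0.22 + 0
 = 9.16

9.16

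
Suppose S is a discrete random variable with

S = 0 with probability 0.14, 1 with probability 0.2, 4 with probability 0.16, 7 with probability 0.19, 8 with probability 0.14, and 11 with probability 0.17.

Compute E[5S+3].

28.8

E[5S+3] = Σ (5s+3)·P(S=s)
 = 3·0.14 + 8·0.2 + 23·0.16 + 38·0.19 + 43·0.14 + 58·0.17
 = 0.42 + 1.6 + 3.68 + 7.22 + 6.02 + 9.86
 = 28.8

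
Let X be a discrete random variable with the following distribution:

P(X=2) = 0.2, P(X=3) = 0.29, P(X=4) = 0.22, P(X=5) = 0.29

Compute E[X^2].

14.18

E[X^2] = Σ x^2·P(X=x)
 = 4·0.2 + 9·0.29 + 16·0.22 + 25·0.29
 = 0.8 + 2.61 + 3.52 + 7.25
 = 14.18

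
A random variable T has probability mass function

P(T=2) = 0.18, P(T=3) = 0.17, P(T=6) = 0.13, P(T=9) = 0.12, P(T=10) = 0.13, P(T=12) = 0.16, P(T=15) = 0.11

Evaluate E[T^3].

E[T^3] = Σ t^3·P(T=t)
 = 8·0.18 + 27·0.17 + 216·0.13 + 729·0.12 + 1000·0.13 + 1728·0.16 + 3375·0.11
 = 1.44 + 4.59 + 28.08 + 87.48 + 130 + 276.48 + 371.25
 = 899.32

899.32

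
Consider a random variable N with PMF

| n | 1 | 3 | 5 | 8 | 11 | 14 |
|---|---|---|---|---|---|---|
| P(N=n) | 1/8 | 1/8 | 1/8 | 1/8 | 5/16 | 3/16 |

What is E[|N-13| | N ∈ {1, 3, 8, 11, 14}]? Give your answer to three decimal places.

4.786

P(N ∈ {1, 3, 8, 11, 14}) = 1/8 + 1/8 + 1/8 + 5/16 + 3/16 = 7/8.
E[|N-13| | N ∈ {1, 3, 8, 11, 14}] = [12·1/8 + 10·1/8 + 5·1/8 + 2·5/16 + 1·3/16] / (7/8)
 = 67/16 / (7/8)
 = 67/14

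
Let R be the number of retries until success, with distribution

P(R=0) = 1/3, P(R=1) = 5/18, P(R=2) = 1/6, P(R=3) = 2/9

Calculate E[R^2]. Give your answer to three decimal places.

E[R^2] = Σ r^2·P(R=r)
 = 0·1/3 + 1·5/18 + 4·1/6 + 9·2/9
 = 0 + 5/18 + 2/3 + 2
 = 53/18

2.944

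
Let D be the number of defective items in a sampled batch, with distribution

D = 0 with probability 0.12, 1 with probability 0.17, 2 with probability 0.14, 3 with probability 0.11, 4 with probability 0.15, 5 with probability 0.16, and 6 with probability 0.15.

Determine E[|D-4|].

1.84

E[|D-4|] = Σ |d-4|·P(D=d)
 = 4·0.12 + 3·0.17 + 2·0.14 + 1·0.11 + 0·0.15 + 1·0.16 + 2·0.15
 = 0.48 + 0.51 + 0.28 + 0.11 + 0 + 0.16 + 0.3
 = 1.84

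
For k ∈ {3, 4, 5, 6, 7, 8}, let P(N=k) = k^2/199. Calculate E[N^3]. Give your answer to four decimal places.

310.2663

E[N^3] = Σ n^3·P(N=n)
 = 27·9/199 + 64·16/199 + 125·25/199 + 216·36/199 + 343·49/199 + 512·64/199
 = 243/199 + 1024/199 + 3125/199 + 7776/199 + 16807/199 + 32768/199
 = 61743/199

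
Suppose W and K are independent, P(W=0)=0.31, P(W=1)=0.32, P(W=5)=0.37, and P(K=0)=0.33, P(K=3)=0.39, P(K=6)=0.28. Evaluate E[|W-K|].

2.6894

E[|W-K|] = Σ_w Σ_k |w-k| · P(W=w)P(K=k)
 = 0·0.1023 + 3·0.1209 + 6·0.0868 + 1·0.1056 + 2·0.1248 + 5·0.0896 + 5·0.1221 + 2·0.1443 + 1·0.1036
 = 0 + 0.3627 + 0.5208 + 0.1056 + 0.2496 + 0.448 + 0.6105 + 0.2886 + 0.1036
 = 2.6894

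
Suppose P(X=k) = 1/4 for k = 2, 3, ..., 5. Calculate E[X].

3.5

E[X] = Σ x·P(X=x)
 = 2·1/4 + 3·1/4 + 4·1/4 + 5·1/4
 = 1/2 + 3/4 + 1 + 5/4
 = 7/2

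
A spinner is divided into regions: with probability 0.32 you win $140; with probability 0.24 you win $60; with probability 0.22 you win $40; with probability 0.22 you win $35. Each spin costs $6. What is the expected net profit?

E[payout] = 140·0.32 + 60·0.24 + 40·0.22 + 35·0.22
 = 44.8 + 14.4 + 8.8 + 7.7
 = 75.7
Net = 75.7 - 6 = 69.7

69.7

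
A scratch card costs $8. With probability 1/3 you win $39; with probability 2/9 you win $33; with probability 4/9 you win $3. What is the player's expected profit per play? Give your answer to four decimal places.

13.6667

E[payout] = 39·1/3 + 33·2/9 + 3·4/9
 = 13 + 22/3 + 4/3
 = 65/3
Net = 65/3 - 8 = 41/3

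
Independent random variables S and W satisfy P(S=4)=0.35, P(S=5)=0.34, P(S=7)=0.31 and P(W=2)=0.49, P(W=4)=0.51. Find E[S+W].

8.29

E[S+W] = Σ_s Σ_w (s+w) · P(S=s)P(W=w)
 = 6·0.1715 + 8·0.1785 + 7·0.1666 + 9·0.1734 + 9·0.1519 + 11·0.1581
 = 1.029 + 1.428 + 1.1662 + 1.5606 + 1.3671 + 1.7391
 = 8.29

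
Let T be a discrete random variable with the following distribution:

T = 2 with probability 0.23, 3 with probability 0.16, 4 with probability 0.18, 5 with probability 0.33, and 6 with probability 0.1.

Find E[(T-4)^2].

1.81

E[(T-4)^2] = Σ (t-4)^2·P(T=t)
 = 4·0.23 + 1·0.16 + 0·0.18 + 1·0.33 + 4·0.1
 = 0.92 + 0.16 + 0 + 0.33 + 0.4
 = 1.81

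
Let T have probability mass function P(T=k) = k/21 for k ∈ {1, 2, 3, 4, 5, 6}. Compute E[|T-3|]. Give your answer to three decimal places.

1.714

E[|T-3|] = Σ |t-3|·P(T=t)
 = 2·1/21 + 1·2/21 + 0·1/7 + 1·4/21 + 2·5/21 + 3·2/7
 = 2/21 + 2/21 + 0 + 4/21 + 10/21 + 6/7
 = 12/7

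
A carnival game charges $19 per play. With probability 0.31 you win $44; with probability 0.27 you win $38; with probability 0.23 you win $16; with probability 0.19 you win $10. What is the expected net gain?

E[payout] = 44·0.31 + 38·0.27 + 16·0.23 + 10·0.19
 = 13.64 + 10.26 + 3.68 + 1.9
 = 29.48
Net = 29.48 - 19 = 10.48

10.48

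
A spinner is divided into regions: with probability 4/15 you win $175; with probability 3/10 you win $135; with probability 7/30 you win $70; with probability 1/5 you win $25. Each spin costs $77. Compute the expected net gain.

31.5

E[payout] = 175·4/15 + 135·3/10 + 70·7/30 + 25·1/5
 = 140/3 + 81/2 + 49/3 + 5
 = 217/2
Net = 217/2 - 77 = 63/2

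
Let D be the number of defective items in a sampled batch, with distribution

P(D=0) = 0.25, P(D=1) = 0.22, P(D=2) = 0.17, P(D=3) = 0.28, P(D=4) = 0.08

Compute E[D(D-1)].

E[D(D-1)] = Σ d(d-1)·P(D=d)
 = 0·0.25 + 0·0.22 + 2·0.17 + 6·0.28 + 12·0.08
 = 0 + 0 + 0.34 + 1.68 + 0.96
 = 2.98

2.98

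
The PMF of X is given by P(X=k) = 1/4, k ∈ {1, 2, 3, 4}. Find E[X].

2.5

E[X] = Σ x·P(X=x)
 = 1·1/4 + 2·1/4 + 3·1/4 + 4·1/4
 = 1/4 + 1/2 + 3/4 + 1
 = 5/2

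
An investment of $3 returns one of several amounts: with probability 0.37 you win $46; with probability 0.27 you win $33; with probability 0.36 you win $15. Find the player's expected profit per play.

E[payout] = 46·0.37 + 33·0.27 + 15·0.36
 = 17.02 + 8.91 + 5.4
 = 31.33
Net = 31.33 - 3 = 28.33

28.33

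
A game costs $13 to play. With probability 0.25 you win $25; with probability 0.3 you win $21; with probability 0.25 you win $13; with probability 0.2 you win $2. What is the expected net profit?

3.2

E[payout] = 25·0.25 + 21·0.3 + 13·0.25 + 2·0.2
 = 6.25 + 6.3 + 3.25 + 0.4
 = 16.2
Net = 16.2 - 13 = 3.2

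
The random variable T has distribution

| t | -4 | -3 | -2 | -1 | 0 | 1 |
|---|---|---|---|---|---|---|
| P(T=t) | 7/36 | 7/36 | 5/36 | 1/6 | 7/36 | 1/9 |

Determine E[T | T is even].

P(T is even) = 7/36 + 5/36 + 7/36 = 19/36.
E[T | T is even] = [(-4)·7/36 + (-2)·5/36 + 0·7/36] / (19/36)
 = -19/18 / (19/36)
 = -2

-2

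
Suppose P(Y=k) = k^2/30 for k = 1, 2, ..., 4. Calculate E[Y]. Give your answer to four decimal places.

E[Y] = Σ y·P(Y=y)
 = 1·1/30 + 2·2/15 + 3·3/10 + 4·8/15
 = 1/30 + 4/15 + 9/10 + 32/15
 = 10/3

3.3333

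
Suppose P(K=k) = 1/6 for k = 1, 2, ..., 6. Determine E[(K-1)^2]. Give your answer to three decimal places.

E[(K-1)^2] = Σ (k-1)^2·P(K=k)
 = 0·1/6 + 1·1/6 + 4·1/6 + 9·1/6 + 16·1/6 + 25·1/6
 = 0 + 1/6 + 2/3 + 3/2 + 8/3 + 25/6
 = 55/6

9.167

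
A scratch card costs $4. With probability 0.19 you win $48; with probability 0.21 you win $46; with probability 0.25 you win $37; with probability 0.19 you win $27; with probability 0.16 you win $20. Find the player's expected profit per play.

E[payout] = 48·0.19 + 46·0.21 + 37·0.25 + 27·0.19 + 20·0.16
 = 9.12 + 9.66 + 9.25 + 5.13 + 3.2
 = 36.36
Net = 36.36 - 4 = 32.36

32.36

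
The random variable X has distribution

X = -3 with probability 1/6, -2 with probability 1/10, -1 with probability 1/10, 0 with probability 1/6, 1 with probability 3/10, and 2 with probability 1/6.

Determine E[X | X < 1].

P(X < 1) = 1/6 + 1/10 + 1/10 + 1/6 = 8/15.
E[X | X < 1] = [(-3)·1/6 + (-2)·1/10 + (-1)·1/10 + 0·1/6] / (8/15)
 = -4/5 / (8/15)
 = -3/2

-1.5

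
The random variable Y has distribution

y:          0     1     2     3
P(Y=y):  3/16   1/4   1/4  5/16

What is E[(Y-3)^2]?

2.9375

E[(Y-3)^2] = Σ (y-3)^2·P(Y=y)
 = 9·3/16 + 4·1/4 + 1·1/4 + 0·5/16
 = 27/16 + 1 + 1/4 + 0
 = 47/16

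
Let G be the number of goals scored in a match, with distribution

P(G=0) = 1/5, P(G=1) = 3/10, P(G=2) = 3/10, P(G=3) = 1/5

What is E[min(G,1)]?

E[min(G,1)] = Σ min(g,1)·P(G=g)
 = 0·1/5 + 1·3/10 + 1·3/10 + 1·1/5
 = 0 + 3/10 + 3/10 + 1/5
 = 4/5

0.8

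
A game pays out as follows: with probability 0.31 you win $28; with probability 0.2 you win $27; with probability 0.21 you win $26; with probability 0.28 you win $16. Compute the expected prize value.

E[payout] = 28·0.31 + 27·0.2 + 26·0.21 + 16·0.28
 = 8.68 + 5.4 + 5.46 + 4.48
 = 24.02

24.02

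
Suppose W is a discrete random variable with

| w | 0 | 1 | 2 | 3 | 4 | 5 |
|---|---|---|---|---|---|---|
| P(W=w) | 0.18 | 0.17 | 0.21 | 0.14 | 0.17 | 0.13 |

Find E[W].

E[W] = Σ w·P(W=w)
 = 0·0.18 + 1·0.17 + 2·0.21 + 3·0.14 + 4·0.17 + 5·0.13
 = 0 + 0.17 + 0.42 + 0.42 + 0.68 + 0.65
 = 2.34

2.34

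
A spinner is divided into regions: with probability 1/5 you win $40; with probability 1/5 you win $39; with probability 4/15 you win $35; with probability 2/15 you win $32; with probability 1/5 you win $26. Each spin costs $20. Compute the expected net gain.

E[payout] = 40·1/5 + 39·1/5 + 35·4/15 + 32·2/15 + 26·1/5
 = 8 + 39/5 + 28/3 + 64/15 + 26/5
 = 173/5
Net = 173/5 - 20 = 73/5

14.6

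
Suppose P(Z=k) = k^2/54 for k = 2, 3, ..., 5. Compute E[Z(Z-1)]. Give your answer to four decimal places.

13.9630

E[Z(Z-1)] = Σ z(z-1)·P(Z=z)
 = 2·2/27 + 6·1/6 + 12·8/27 + 20·25/54
 = 4/27 + 1 + 32/9 + 250/27
 = 377/27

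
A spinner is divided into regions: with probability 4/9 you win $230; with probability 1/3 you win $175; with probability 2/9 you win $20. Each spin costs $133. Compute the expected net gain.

32

E[payout] = 230·4/9 + 175·1/3 + 20·2/9
 = 920/9 + 175/3 + 40/9
 = 165
Net = 165 - 133 = 32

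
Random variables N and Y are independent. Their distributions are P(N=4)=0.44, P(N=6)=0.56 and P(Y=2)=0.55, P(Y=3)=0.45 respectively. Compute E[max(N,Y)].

E[max(N,Y)] = Σ_n Σ_y max(n,y) · P(N=n)P(Y=y)
 = 4·0.242 + 4·0.198 + 6·0.308 + 6·0.252
 = 0.968 + 0.792 + 1.848 + 1.512
 = 5.12

5.12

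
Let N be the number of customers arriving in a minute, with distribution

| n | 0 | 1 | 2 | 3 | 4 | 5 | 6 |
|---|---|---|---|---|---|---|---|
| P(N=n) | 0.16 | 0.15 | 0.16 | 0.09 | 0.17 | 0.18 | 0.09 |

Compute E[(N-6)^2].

13.74

E[(N-6)^2] = Σ (n-6)^2·P(N=n)
 = 36·0.16 + 25·0.15 + 16·0.16 + 9·0.09 + 4·0.17 + 1·0.18 + 0·0.09
 = 5.76 + 3.75 + 2.56 + 0.81 + 0.68 + 0.18 + 0
 = 13.74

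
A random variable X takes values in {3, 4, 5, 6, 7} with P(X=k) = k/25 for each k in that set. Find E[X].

E[X] = Σ x·P(X=x)
 = 3·3/25 + 4·4/25 + 5·1/5 + 6·6/25 + 7·7/25
 = 9/25 + 16/25 + 1 + 36/25 + 49/25
 = 27/5

5.4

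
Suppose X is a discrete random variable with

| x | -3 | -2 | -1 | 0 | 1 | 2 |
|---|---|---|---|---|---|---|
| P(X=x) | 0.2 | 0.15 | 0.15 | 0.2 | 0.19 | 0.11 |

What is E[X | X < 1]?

-1.5

P(X < 1) = 0.2 + 0.15 + 0.15 + 0.2 = 0.7.
E[X | X < 1] = [(-3)·0.2 + (-2)·0.15 + (-1)·0.15 + 0·0.2] / 0.7
 = -1.05 / 0.7
 = -3/2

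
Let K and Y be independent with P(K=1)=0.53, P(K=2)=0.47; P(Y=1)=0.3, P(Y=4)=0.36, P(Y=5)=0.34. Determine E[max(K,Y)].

E[max(K,Y)] = Σ_k Σ_y max(k,y) · P(K=k)P(Y=y)
 = 1·0.159 + 4·0.1908 + 5·0.1802 + 2·0.141 + 4·0.1692 + 5·0.1598
 = 0.159 + 0.7632 + 0.901 + 0.282 + 0.6768 + 0.799
 = 3.581

3.581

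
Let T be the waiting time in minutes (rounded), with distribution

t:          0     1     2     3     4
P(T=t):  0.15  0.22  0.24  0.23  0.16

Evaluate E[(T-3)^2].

2.63

E[(T-3)^2] = Σ (t-3)^2·P(T=t)
 = 9·0.15 + 4·0.22 + 1·0.24 + 0·0.23 + 1·0.16
 = 1.35 + 0.88 + 0.24 + 0 + 0.16
 = 2.63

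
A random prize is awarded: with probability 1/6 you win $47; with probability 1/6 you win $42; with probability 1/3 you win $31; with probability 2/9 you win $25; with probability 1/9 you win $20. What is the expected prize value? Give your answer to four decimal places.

32.9444

E[payout] = 47·1/6 + 42·1/6 + 31·1/3 + 25·2/9 + 20·1/9
 = 47/6 + 7 + 31/3 + 50/9 + 20/9
 = 593/18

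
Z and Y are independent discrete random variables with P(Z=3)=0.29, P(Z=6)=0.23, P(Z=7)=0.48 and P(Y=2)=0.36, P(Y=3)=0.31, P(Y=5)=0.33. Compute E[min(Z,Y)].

E[min(Z,Y)] = Σ_z Σ_y min(z,y) · P(Z=z)P(Y=y)
 = 2·0.1044 + 3·0.0899 + 3·0.0957 + 2·0.0828 + 3·0.0713 + 5·0.0759 + 2·0.1728 + 3·0.1488 + 5·0.1584
 = 0.2088 + 0.2697 + 0.2871 + 0.1656 + 0.2139 + 0.3795 + 0.3456 + 0.4464 + 0.792
 = 3.1086

3.1086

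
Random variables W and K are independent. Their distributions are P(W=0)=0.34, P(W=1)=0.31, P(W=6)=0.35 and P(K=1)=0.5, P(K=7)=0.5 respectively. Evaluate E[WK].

9.64

E[WK] = Σ_w Σ_k wk · P(W=w)P(K=k)
 = 0·0.17 + 0·0.17 + 1·0.155 + 7·0.155 + 6·0.175 + 42·0.175
 = 0 + 0 + 0.155 + 1.085 + 1.05 + 7.35
 = 9.64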